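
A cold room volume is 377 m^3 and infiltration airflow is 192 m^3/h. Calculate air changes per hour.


ACH = flow / volume
ACH = 192 / 377
ACH = 0.509

0.509


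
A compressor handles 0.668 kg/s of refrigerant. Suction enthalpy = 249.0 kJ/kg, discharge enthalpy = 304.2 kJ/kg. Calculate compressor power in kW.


dh = 304.2 - 249.0 = 55.2 kJ/kg
W = m_dot * dh = 0.668 * 55.2 = 36.87 kW

36.87


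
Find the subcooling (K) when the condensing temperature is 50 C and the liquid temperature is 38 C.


Subcooling = T_cond - T_liquid
Subcooling = 50 - 38
Subcooling = 12 K

12


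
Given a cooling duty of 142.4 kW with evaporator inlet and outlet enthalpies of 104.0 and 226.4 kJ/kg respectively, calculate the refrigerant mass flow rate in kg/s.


dh = 226.4 - 104.0 = 122.4 kJ/kg
m_dot = Q / dh = 142.4 / 122.4 = 1.1634 kg/s

1.1634


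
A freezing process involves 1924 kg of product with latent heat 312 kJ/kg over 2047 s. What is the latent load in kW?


Q_lat = m * h_fg / t
Q_lat = 1924 * 312 / 2047
Q_lat = 293.25 kW

293.25


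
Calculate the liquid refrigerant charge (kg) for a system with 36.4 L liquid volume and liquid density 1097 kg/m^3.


Charge = V * rho / 1000
Charge = 36.4 * 1097 / 1000
Charge = 39.93 kg

39.93


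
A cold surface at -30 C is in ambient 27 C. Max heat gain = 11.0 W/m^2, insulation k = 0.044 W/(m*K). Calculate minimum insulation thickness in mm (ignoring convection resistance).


dT = 27 - (-30) = 57 K
thickness = k * dT / q_max * 1000
thickness = 0.044 * 57 / 11.0 * 1000
thickness = 228.0 mm

228.0


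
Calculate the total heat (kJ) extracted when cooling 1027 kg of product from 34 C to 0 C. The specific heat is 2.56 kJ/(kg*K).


dT = 34 - (0) = 34 K
Q = m * cp * dT = 1027 * 2.56 * 34
Q = 89390 kJ

89390


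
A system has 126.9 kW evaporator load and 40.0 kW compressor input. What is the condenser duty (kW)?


Q_cond = Q_evap + W
Q_cond = 126.9 + 40.0
Q_cond = 166.9 kW

166.9


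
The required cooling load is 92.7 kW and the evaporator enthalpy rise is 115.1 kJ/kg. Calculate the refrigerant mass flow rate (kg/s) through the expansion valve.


m_dot = Q / dh
m_dot = 92.7 / 115.1
m_dot = 0.8054 kg/s

0.8054


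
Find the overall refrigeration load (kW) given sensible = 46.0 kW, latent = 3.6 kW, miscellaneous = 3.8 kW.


Q_total = Q_s + Q_l + Q_misc
Q_total = 46.0 + 3.6 + 3.8
Q_total = 53.4 kW

53.4


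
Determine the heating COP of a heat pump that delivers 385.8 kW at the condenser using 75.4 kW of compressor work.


COP_hp = Q_cond / W
COP_hp = 385.8 / 75.4
COP_hp = 5.117

5.117


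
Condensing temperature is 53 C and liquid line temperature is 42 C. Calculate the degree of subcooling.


Subcooling = T_cond - T_liquid
Subcooling = 53 - 42
Subcooling = 11 K

11


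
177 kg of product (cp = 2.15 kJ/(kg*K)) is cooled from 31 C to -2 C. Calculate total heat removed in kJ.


dT = 31 - (-2) = 33 K
Q = m * cp * dT = 177 * 2.15 * 33
Q = 12558 kJ

12558


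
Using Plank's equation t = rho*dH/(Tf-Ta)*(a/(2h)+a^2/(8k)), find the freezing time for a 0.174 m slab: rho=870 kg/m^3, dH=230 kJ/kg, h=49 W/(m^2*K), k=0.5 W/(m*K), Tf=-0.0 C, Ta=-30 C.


dT = -0.0 - (-30) = 30.0 K
term1 = a/(2h) = 0.174/(2*49) = 0.001775510204
term2 = a^2/(8k) = 0.174^2/(8*0.5) = 0.007569
t = rho*dH*1000/dT * (term1 + term2)
t = 870*230*1000/30.0 * (0.001775510204 + 0.007569)
t = 62328 s

62328


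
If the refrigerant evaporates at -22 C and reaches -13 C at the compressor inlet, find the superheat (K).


Superheat = T_suction - T_evap
Superheat = -13 - (-22)
Superheat = 9 K

9


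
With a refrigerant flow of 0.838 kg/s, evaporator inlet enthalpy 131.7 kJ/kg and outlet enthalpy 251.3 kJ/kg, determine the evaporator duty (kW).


dh = 251.3 - 131.7 = 119.6 kJ/kg
Q_evap = m_dot * dh = 0.838 * 119.6
Q_evap = 100.22 kW

100.22


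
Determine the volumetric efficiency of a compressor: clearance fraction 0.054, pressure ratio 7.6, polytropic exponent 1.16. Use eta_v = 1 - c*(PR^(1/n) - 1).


PR^(1/n) = 7.6^(1/1.16) = 5.74542371
eta_v = 1 - 0.054 * (5.74542371 - 1)
eta_v = 0.7437

0.7437


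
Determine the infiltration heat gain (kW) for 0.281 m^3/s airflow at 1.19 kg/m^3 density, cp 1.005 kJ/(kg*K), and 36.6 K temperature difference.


Q = V_dot * rho * cp * dT
Q = 0.281 * 1.19 * 1.005 * 36.6
Q = 12.3 kW

12.3


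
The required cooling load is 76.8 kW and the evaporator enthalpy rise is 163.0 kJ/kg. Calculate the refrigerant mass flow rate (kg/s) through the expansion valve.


m_dot = Q / dh
m_dot = 76.8 / 163.0
m_dot = 0.4712 kg/s

0.4712


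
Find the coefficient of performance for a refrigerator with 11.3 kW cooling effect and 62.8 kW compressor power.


COP = Q_evap / W
COP = 11.3 / 62.8
COP = 0.18

0.18


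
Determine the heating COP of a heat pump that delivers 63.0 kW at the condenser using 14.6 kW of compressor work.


COP_hp = Q_cond / W
COP_hp = 63.0 / 14.6
COP_hp = 4.315

4.315


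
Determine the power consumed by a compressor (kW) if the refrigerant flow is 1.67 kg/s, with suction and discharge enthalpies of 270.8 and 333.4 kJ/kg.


dh = 333.4 - 270.8 = 62.6 kJ/kg
W = m_dot * dh = 1.67 * 62.6 = 104.54 kW

104.54


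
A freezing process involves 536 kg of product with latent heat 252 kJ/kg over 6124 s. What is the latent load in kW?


Q_lat = m * h_fg / t
Q_lat = 536 * 252 / 6124
Q_lat = 22.06 kW

22.06


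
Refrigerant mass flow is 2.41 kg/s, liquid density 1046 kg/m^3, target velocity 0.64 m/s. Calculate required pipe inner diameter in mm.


A = m_dot / (rho * v) = 2.41 / (1046 * 0.64) = 0.003600023901 m^2
d = sqrt(4*A/pi) * 1000
d = 67.7 mm

67.7


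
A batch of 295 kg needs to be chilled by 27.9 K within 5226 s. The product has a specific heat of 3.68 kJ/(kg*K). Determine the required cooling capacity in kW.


Q = m * cp * dT / t
Q = 295 * 3.68 * 27.9 / 5226
Q = 5.796 kW

5.796


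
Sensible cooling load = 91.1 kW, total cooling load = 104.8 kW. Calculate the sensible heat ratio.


SHR = Q_sensible / Q_total
SHR = 91.1 / 104.8
SHR = 0.869

0.869


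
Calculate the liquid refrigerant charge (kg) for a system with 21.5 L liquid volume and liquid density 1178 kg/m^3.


Charge = V * rho / 1000
Charge = 21.5 * 1178 / 1000
Charge = 25.33 kg

25.33


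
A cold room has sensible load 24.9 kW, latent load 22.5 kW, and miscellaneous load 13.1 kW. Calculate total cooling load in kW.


Q_total = Q_s + Q_l + Q_misc
Q_total = 24.9 + 22.5 + 13.1
Q_total = 60.5 kW

60.5


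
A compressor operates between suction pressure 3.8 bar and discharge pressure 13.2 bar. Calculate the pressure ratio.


PR = P_high / P_low
PR = 13.2 / 3.8
PR = 3.474

3.474


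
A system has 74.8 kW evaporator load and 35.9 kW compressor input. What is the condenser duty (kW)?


Q_cond = Q_evap + W
Q_cond = 74.8 + 35.9
Q_cond = 110.7 kW

110.7


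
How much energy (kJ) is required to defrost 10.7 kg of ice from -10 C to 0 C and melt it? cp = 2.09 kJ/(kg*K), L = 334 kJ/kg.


Sensible heat = cp * dT = 2.09 * 10 = 20.9 kJ/kg
Total per kg = 20.9 + 334 = 354.9 kJ/kg
Q = m * total = 10.7 * 354.9
Q = 3797.4 kJ

3797.4


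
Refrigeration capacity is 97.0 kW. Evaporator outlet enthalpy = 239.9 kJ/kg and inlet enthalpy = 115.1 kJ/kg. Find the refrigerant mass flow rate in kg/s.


dh = 239.9 - 115.1 = 124.8 kJ/kg
m_dot = Q / dh = 97.0 / 124.8 = 0.7772 kg/s

0.7772


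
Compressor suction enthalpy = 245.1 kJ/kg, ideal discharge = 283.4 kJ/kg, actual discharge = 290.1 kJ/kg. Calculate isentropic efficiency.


dh_ideal = 283.4 - 245.1 = 38.3 kJ/kg
dh_actual = 290.1 - 245.1 = 45.0 kJ/kg
eta_s = dh_ideal / dh_actual = 38.3 / 45.0
eta_s = 0.8511

0.8511


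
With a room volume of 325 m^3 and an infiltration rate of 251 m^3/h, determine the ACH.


ACH = flow / volume
ACH = 251 / 325
ACH = 0.772

0.772


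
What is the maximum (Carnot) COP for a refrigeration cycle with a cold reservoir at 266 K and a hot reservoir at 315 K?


dT = 315 - 266 = 49 K
COP_carnot = T_cold / dT = 266 / 49
COP_carnot = 5.429

5.429


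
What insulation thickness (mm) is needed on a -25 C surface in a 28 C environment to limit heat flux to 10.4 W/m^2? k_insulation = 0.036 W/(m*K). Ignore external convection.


dT = 28 - (-25) = 53 K
thickness = k * dT / q_max * 1000
thickness = 0.036 * 53 / 10.4 * 1000
thickness = 183.5 mm

183.5


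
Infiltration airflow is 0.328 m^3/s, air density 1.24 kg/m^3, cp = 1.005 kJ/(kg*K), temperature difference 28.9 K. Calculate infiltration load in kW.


Q = V_dot * rho * cp * dT
Q = 0.328 * 1.24 * 1.005 * 28.9
Q = 11.813 kW

11.813


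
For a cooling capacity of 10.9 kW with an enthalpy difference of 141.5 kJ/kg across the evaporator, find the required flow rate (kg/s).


m_dot = Q / dh
m_dot = 10.9 / 141.5
m_dot = 0.077 kg/s

0.077


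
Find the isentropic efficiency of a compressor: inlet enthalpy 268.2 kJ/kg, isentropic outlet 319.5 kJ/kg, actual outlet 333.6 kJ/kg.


dh_ideal = 319.5 - 268.2 = 51.3 kJ/kg
dh_actual = 333.6 - 268.2 = 65.4 kJ/kg
eta_s = dh_ideal / dh_actual = 51.3 / 65.4
eta_s = 0.7844

0.7844


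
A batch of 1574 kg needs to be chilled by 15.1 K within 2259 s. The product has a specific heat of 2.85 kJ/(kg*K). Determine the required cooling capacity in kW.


Q = m * cp * dT / t
Q = 1574 * 2.85 * 15.1 / 2259
Q = 29.985 kW

29.985


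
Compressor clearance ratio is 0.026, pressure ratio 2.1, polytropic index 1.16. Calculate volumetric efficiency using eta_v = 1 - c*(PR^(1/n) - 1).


PR^(1/n) = 2.1^(1/1.16) = 1.89572464
eta_v = 1 - 0.026 * (1.89572464 - 1)
eta_v = 0.9767

0.9767


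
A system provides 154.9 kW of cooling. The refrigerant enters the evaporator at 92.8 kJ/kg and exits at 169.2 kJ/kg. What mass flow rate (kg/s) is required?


dh = 169.2 - 92.8 = 76.4 kJ/kg
m_dot = Q / dh = 154.9 / 76.4 = 2.0275 kg/s

2.0275


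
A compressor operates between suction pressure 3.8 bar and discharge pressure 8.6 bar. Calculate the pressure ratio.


PR = P_high / P_low
PR = 8.6 / 3.8
PR = 2.263

2.263


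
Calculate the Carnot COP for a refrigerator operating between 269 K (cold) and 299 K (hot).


dT = 299 - 269 = 30 K
COP_carnot = T_cold / dT = 269 / 30
COP_carnot = 8.967

8.967


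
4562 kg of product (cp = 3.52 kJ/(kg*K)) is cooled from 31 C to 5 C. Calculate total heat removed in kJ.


dT = 31 - (5) = 26 K
Q = m * cp * dT = 4562 * 3.52 * 26
Q = 417514 kJ

417514


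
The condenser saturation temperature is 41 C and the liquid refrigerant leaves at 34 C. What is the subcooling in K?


Subcooling = T_cond - T_liquid
Subcooling = 41 - 34
Subcooling = 7 K

7


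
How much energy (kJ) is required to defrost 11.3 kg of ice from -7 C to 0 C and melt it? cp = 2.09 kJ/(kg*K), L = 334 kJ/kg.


Sensible heat = cp * dT = 2.09 * 7 = 14.63 kJ/kg
Total per kg = 14.63 + 334 = 348.63 kJ/kg
Q = m * total = 11.3 * 348.63
Q = 3939.5 kJ

3939.5


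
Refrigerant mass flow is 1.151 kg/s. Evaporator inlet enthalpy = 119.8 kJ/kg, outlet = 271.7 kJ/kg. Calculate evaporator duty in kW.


dh = 271.7 - 119.8 = 151.9 kJ/kg
Q_evap = m_dot * dh = 1.151 * 151.9
Q_evap = 174.84 kW

174.84


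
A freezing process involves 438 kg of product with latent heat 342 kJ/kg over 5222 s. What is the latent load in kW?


Q_lat = m * h_fg / t
Q_lat = 438 * 342 / 5222
Q_lat = 28.69 kW

28.69


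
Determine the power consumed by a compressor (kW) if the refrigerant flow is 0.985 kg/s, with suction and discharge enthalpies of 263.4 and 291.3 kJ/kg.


dh = 291.3 - 263.4 = 27.9 kJ/kg
W = m_dot * dh = 0.985 * 27.9 = 27.48 kW

27.48


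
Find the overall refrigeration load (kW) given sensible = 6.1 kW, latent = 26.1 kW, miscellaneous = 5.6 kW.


Q_total = Q_s + Q_l + Q_misc
Q_total = 6.1 + 26.1 + 5.6
Q_total = 37.8 kW

37.8


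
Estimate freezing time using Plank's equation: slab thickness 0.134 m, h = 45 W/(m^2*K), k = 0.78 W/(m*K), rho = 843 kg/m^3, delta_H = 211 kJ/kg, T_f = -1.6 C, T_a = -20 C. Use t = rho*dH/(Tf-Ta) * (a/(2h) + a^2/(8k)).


dT = -1.6 - (-20) = 18.4 K
term1 = a/(2h) = 0.134/(2*45) = 0.001488888889
term2 = a^2/(8k) = 0.134^2/(8*0.78) = 0.002877564103
t = rho*dH*1000/dT * (term1 + term2)
t = 843*211*1000/18.4 * (0.001488888889 + 0.002877564103)
t = 42211 s

42211


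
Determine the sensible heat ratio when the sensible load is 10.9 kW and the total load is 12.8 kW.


SHR = Q_sensible / Q_total
SHR = 10.9 / 12.8
SHR = 0.852

0.852


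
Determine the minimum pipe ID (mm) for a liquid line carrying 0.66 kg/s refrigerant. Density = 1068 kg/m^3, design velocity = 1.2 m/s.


A = m_dot / (rho * v) = 0.66 / (1068 * 1.2) = 0.0005149812734 m^2
d = sqrt(4*A/pi) * 1000
d = 25.6 mm

25.6


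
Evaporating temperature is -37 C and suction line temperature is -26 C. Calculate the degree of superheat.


Superheat = T_suction - T_evap
Superheat = -26 - (-37)
Superheat = 11 K

11


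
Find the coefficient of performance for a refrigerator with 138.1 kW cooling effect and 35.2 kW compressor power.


COP = Q_evap / W
COP = 138.1 / 35.2
COP = 3.923

3.923


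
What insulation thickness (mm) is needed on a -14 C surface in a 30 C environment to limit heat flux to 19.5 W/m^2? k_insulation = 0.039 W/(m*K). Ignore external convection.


dT = 30 - (-14) = 44 K
thickness = k * dT / q_max * 1000
thickness = 0.039 * 44 / 19.5 * 1000
thickness = 88.0 mm

88.0


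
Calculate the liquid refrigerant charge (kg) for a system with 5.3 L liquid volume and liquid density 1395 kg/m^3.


Charge = V * rho / 1000
Charge = 5.3 * 1395 / 1000
Charge = 7.39 kg

7.39


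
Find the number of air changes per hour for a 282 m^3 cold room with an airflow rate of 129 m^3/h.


ACH = flow / volume
ACH = 129 / 282
ACH = 0.457

0.457


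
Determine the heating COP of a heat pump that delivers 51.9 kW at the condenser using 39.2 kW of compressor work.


COP_hp = Q_cond / W
COP_hp = 51.9 / 39.2
COP_hp = 1.324

1.324


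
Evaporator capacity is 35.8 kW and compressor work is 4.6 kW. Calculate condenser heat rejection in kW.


Q_cond = Q_evap + W
Q_cond = 35.8 + 4.6
Q_cond = 40.4 kW

40.4


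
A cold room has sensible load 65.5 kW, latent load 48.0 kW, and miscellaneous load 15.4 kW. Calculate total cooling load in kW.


Q_total = Q_s + Q_l + Q_misc
Q_total = 65.5 + 48.0 + 15.4
Q_total = 128.9 kW

128.9


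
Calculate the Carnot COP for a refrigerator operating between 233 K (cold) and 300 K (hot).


dT = 300 - 233 = 67 K
COP_carnot = T_cold / dT = 233 / 67
COP_carnot = 3.478

3.478


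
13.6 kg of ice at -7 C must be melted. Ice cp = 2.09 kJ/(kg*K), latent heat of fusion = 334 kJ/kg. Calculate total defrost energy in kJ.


Sensible heat = cp * dT = 2.09 * 7 = 14.63 kJ/kg
Total per kg = 14.63 + 334 = 348.63 kJ/kg
Q = m * total = 13.6 * 348.63
Q = 4741.4 kJ

4741.4


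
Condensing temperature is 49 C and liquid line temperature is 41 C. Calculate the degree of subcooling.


Subcooling = T_cond - T_liquid
Subcooling = 49 - 41
Subcooling = 8 K

8


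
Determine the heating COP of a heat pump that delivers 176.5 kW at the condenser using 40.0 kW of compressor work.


COP_hp = Q_cond / W
COP_hp = 176.5 / 40.0
COP_hp = 4.413

4.413


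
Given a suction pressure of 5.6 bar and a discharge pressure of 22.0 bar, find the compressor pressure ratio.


PR = P_high / P_low
PR = 22.0 / 5.6
PR = 3.929

3.929


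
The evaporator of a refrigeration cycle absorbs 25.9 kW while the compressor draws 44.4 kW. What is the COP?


COP = Q_evap / W
COP = 25.9 / 44.4
COP = 0.583

0.583


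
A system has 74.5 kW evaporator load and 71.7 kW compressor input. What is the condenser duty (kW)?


Q_cond = Q_evap + W
Q_cond = 74.5 + 71.7
Q_cond = 146.2 kW

146.2


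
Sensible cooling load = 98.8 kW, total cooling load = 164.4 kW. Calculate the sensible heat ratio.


SHR = Q_sensible / Q_total
SHR = 98.8 / 164.4
SHR = 0.601

0.601


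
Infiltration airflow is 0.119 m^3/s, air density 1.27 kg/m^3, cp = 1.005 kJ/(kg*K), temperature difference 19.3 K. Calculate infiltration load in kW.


Q = V_dot * rho * cp * dT
Q = 0.119 * 1.27 * 1.005 * 19.3
Q = 2.931 kW

2.931


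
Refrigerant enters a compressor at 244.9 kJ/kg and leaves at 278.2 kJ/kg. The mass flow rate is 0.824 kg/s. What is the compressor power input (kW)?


dh = 278.2 - 244.9 = 33.3 kJ/kg
W = m_dot * dh = 0.824 * 33.3 = 27.44 kW

27.44


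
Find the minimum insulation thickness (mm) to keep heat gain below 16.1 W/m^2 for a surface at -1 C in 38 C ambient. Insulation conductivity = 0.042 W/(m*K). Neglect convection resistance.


dT = 38 - (-1) = 39 K
thickness = k * dT / q_max * 1000
thickness = 0.042 * 39 / 16.1 * 1000
thickness = 101.7 mm

101.7


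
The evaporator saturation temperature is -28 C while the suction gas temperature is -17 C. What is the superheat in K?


Superheat = T_suction - T_evap
Superheat = -17 - (-28)
Superheat = 11 K

11


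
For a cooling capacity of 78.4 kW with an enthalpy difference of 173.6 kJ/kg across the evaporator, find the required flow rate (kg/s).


m_dot = Q / dh
m_dot = 78.4 / 173.6
m_dot = 0.4516 kg/s

0.4516


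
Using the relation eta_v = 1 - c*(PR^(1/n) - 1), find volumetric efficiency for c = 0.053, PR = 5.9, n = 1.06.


PR^(1/n) = 5.9^(1/1.06) = 5.33603757
eta_v = 1 - 0.053 * (5.33603757 - 1)
eta_v = 0.7702

0.7702


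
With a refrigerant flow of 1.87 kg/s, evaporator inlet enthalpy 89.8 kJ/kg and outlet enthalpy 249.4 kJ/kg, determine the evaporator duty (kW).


dh = 249.4 - 89.8 = 159.6 kJ/kg
Q_evap = m_dot * dh = 1.87 * 159.6
Q_evap = 298.45 kW

298.45


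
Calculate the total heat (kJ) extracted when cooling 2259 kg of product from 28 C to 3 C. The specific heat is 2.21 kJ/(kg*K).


dT = 28 - (3) = 25 K
Q = m * cp * dT = 2259 * 2.21 * 25
Q = 124810 kJ

124810


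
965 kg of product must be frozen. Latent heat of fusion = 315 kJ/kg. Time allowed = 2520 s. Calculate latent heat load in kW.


Q_lat = m * h_fg / t
Q_lat = 965 * 315 / 2520
Q_lat = 120.63 kW

120.63


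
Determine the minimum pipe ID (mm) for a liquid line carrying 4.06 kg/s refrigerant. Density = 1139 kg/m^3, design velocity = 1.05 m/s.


A = m_dot / (rho * v) = 4.06 / (1139 * 1.05) = 0.003394790752 m^2
d = sqrt(4*A/pi) * 1000
d = 65.7 mm

65.7


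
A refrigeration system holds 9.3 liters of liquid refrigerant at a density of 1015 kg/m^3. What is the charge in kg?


Charge = V * rho / 1000
Charge = 9.3 * 1015 / 1000
Charge = 9.44 kg

9.44


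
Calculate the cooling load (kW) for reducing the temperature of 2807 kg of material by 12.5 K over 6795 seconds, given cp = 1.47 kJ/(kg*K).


Q = m * cp * dT / t
Q = 2807 * 1.47 * 12.5 / 6795
Q = 7.591 kW

7.591


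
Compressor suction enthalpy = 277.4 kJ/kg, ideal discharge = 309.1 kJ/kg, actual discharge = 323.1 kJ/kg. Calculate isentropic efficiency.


dh_ideal = 309.1 - 277.4 = 31.7 kJ/kg
dh_actual = 323.1 - 277.4 = 45.7 kJ/kg
eta_s = dh_ideal / dh_actual = 31.7 / 45.7
eta_s = 0.6937

0.6937


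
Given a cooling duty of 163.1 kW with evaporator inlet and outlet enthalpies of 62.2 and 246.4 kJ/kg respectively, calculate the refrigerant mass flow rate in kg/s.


dh = 246.4 - 62.2 = 184.2 kJ/kg
m_dot = Q / dh = 163.1 / 184.2 = 0.8855 kg/s

0.8855


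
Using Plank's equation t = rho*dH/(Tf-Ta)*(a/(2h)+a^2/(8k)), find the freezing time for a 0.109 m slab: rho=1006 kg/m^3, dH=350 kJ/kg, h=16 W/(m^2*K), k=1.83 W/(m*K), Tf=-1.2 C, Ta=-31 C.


dT = -1.2 - (-31) = 29.8 K
term1 = a/(2h) = 0.109/(2*16) = 0.00340625
term2 = a^2/(8k) = 0.109^2/(8*1.83) = 0.0008115437158
t = rho*dH*1000/dT * (term1 + term2)
t = 1006*350*1000/29.8 * (0.00340625 + 0.0008115437158)
t = 49835 s

49835


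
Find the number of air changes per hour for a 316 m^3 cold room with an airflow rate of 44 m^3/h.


ACH = flow / volume
ACH = 44 / 316
ACH = 0.139

0.139


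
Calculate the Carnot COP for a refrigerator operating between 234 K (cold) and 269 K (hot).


dT = 269 - 234 = 35 K
COP_carnot = T_cold / dT = 234 / 35
COP_carnot = 6.686

6.686


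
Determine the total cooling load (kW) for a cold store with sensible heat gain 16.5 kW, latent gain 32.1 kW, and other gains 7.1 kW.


Q_total = Q_s + Q_l + Q_misc
Q_total = 16.5 + 32.1 + 7.1
Q_total = 55.7 kW

55.7


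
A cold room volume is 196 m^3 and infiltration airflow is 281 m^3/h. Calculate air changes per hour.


ACH = flow / volume
ACH = 281 / 196
ACH = 1.434

1.434


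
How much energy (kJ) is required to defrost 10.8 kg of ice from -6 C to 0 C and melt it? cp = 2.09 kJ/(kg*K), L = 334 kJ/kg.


Sensible heat = cp * dT = 2.09 * 6 = 12.54 kJ/kg
Total per kg = 12.54 + 334 = 346.54 kJ/kg
Q = m * total = 10.8 * 346.54
Q = 3742.6 kJ

3742.6


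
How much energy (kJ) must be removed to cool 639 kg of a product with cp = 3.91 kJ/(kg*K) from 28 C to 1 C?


dT = 28 - (1) = 27 K
Q = m * cp * dT = 639 * 3.91 * 27
Q = 67459 kJ

67459


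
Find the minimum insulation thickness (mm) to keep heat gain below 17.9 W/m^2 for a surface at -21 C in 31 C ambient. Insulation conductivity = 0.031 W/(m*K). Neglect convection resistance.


dT = 31 - (-21) = 52 K
thickness = k * dT / q_max * 1000
thickness = 0.031 * 52 / 17.9 * 1000
thickness = 90.1 mm

90.1


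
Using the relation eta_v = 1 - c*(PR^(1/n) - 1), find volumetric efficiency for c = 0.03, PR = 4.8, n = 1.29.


PR^(1/n) = 4.8^(1/1.29) = 3.37360306
eta_v = 1 - 0.03 * (3.37360306 - 1)
eta_v = 0.9288

0.9288


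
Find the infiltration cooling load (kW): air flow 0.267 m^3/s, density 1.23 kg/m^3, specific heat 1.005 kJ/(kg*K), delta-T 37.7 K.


Q = V_dot * rho * cp * dT
Q = 0.267 * 1.23 * 1.005 * 37.7
Q = 12.443 kW

12.443


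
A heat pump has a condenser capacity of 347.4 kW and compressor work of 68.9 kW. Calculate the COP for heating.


COP_hp = Q_cond / W
COP_hp = 347.4 / 68.9
COP_hp = 5.042

5.042


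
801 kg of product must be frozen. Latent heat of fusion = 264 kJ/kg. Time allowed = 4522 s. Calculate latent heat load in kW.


Q_lat = m * h_fg / t
Q_lat = 801 * 264 / 4522
Q_lat = 46.76 kW

46.76


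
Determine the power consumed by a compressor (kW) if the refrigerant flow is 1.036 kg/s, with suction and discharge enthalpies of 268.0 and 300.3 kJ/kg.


dh = 300.3 - 268.0 = 32.3 kJ/kg
W = m_dot * dh = 1.036 * 32.3 = 33.46 kW

33.46


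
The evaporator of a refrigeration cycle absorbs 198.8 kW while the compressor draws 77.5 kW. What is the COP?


COP = Q_evap / W
COP = 198.8 / 77.5
COP = 2.565

2.565


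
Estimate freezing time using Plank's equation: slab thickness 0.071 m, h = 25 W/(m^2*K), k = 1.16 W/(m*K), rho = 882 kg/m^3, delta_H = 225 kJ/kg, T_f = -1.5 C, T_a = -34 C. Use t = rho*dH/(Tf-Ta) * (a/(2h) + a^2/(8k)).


dT = -1.5 - (-34) = 32.5 K
term1 = a/(2h) = 0.071/(2*25) = 0.00142
term2 = a^2/(8k) = 0.071^2/(8*1.16) = 0.0005432112069
t = rho*dH*1000/dT * (term1 + term2)
t = 882*225*1000/32.5 * (0.00142 + 0.0005432112069)
t = 11988 s

11988


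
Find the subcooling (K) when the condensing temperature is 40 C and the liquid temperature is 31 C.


Subcooling = T_cond - T_liquid
Subcooling = 40 - 31
Subcooling = 9 K

9


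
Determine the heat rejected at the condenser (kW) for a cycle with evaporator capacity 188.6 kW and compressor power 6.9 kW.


Q_cond = Q_evap + W
Q_cond = 188.6 + 6.9
Q_cond = 195.5 kW

195.5


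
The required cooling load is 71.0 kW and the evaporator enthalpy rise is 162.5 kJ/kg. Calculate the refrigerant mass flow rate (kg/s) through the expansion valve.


m_dot = Q / dh
m_dot = 71.0 / 162.5
m_dot = 0.4369 kg/s

0.4369


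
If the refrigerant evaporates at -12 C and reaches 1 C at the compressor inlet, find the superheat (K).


Superheat = T_suction - T_evap
Superheat = 1 - (-12)
Superheat = 13 K

13


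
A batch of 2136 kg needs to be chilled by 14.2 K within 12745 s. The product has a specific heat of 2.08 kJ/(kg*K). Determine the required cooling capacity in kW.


Q = m * cp * dT / t
Q = 2136 * 2.08 * 14.2 / 12745
Q = 4.95 kW

4.95


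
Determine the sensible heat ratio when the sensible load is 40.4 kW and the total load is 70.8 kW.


SHR = Q_sensible / Q_total
SHR = 40.4 / 70.8
SHR = 0.571

0.571


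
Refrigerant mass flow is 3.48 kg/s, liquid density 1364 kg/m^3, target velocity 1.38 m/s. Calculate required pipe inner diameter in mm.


A = m_dot / (rho * v) = 3.48 / (1364 * 1.38) = 0.001848782354 m^2
d = sqrt(4*A/pi) * 1000
d = 48.5 mm

48.5


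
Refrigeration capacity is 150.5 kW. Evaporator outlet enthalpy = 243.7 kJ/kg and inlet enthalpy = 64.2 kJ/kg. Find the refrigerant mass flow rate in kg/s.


dh = 243.7 - 64.2 = 179.5 kJ/kg
m_dot = Q / dh = 150.5 / 179.5 = 0.8384 kg/s

0.8384


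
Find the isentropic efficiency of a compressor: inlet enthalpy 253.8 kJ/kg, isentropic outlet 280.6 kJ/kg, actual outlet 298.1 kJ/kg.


dh_ideal = 280.6 - 253.8 = 26.8 kJ/kg
dh_actual = 298.1 - 253.8 = 44.3 kJ/kg
eta_s = dh_ideal / dh_actual = 26.8 / 44.3
eta_s = 0.605

0.605


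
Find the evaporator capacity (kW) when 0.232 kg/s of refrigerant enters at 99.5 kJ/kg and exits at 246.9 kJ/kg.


dh = 246.9 - 99.5 = 147.4 kJ/kg
Q_evap = m_dot * dh = 0.232 * 147.4
Q_evap = 34.2 kW

34.2


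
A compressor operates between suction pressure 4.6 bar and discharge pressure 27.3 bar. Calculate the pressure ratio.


PR = P_high / P_low
PR = 27.3 / 4.6
PR = 5.935

5.935


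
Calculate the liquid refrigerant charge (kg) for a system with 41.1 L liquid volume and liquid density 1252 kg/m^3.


Charge = V * rho / 1000
Charge = 41.1 * 1252 / 1000
Charge = 51.46 kg

51.46


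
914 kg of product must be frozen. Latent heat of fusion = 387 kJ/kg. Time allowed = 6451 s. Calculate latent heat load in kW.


Q_lat = m * h_fg / t
Q_lat = 914 * 387 / 6451
Q_lat = 54.83 kW

54.83


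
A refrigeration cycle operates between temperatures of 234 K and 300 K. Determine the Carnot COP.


dT = 300 - 234 = 66 K
COP_carnot = T_cold / dT = 234 / 66
COP_carnot = 3.545

3.545


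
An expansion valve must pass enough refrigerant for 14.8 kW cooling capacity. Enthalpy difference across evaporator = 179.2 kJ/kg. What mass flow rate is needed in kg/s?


m_dot = Q / dh
m_dot = 14.8 / 179.2
m_dot = 0.0826 kg/s

0.0826


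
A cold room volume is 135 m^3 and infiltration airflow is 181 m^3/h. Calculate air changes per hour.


ACH = flow / volume
ACH = 181 / 135
ACH = 1.341

1.341


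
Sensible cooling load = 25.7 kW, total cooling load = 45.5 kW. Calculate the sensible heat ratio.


SHR = Q_sensible / Q_total
SHR = 25.7 / 45.5
SHR = 0.565

0.565


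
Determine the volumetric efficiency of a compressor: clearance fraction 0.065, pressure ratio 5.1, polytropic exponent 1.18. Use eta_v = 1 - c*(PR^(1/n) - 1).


PR^(1/n) = 5.1^(1/1.18) = 3.97773405
eta_v = 1 - 0.065 * (3.97773405 - 1)
eta_v = 0.8064

0.8064


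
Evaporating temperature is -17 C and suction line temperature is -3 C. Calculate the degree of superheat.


Superheat = T_suction - T_evap
Superheat = -3 - (-17)
Superheat = 14 K

14


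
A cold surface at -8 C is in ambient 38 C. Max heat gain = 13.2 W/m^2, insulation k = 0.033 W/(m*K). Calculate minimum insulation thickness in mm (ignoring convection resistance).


dT = 38 - (-8) = 46 K
thickness = k * dT / q_max * 1000
thickness = 0.033 * 46 / 13.2 * 1000
thickness = 115.0 mm

115.0


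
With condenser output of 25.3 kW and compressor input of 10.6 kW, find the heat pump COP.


COP_hp = Q_cond / W
COP_hp = 25.3 / 10.6
COP_hp = 2.387

2.387


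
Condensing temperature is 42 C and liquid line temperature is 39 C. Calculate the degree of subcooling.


Subcooling = T_cond - T_liquid
Subcooling = 42 - 39
Subcooling = 3 K

3


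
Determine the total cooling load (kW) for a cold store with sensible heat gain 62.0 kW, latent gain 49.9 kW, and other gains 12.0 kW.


Q_total = Q_s + Q_l + Q_misc
Q_total = 62.0 + 49.9 + 12.0
Q_total = 123.9 kW

123.9


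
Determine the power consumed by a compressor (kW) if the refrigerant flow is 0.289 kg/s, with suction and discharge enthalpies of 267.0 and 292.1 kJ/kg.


dh = 292.1 - 267.0 = 25.1 kJ/kg
W = m_dot * dh = 0.289 * 25.1 = 7.25 kW

7.25


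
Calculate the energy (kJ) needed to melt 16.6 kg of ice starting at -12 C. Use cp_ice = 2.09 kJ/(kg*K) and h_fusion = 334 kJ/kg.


Sensible heat = cp * dT = 2.09 * 12 = 25.08 kJ/kg
Total per kg = 25.08 + 334 = 359.08 kJ/kg
Q = m * total = 16.6 * 359.08
Q = 5960.7 kJ

5960.7


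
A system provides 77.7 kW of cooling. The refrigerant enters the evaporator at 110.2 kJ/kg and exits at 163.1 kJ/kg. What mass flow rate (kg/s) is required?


dh = 163.1 - 110.2 = 52.9 kJ/kg
m_dot = Q / dh = 77.7 / 52.9 = 1.4688 kg/s

1.4688


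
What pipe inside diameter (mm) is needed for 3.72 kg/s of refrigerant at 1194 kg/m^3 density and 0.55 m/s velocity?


A = m_dot / (rho * v) = 3.72 / (1194 * 0.55) = 0.005664687072 m^2
d = sqrt(4*A/pi) * 1000
d = 84.9 mm

84.9


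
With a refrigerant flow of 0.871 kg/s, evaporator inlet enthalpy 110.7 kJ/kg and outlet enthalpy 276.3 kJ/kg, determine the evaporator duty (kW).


dh = 276.3 - 110.7 = 165.6 kJ/kg
Q_evap = m_dot * dh = 0.871 * 165.6
Q_evap = 144.24 kW

144.24


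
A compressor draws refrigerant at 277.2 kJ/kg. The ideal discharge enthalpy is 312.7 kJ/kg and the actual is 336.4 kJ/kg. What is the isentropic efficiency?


dh_ideal = 312.7 - 277.2 = 35.5 kJ/kg
dh_actual = 336.4 - 277.2 = 59.2 kJ/kg
eta_s = dh_ideal / dh_actual = 35.5 / 59.2
eta_s = 0.5997

0.5997


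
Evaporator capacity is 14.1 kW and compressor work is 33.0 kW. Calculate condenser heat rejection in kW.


Q_cond = Q_evap + W
Q_cond = 14.1 + 33.0
Q_cond = 47.1 kW

47.1


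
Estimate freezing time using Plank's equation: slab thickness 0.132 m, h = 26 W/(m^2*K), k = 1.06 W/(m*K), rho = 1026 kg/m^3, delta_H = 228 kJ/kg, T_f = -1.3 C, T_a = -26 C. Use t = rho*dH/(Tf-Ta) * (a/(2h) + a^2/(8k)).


dT = -1.3 - (-26) = 24.7 K
term1 = a/(2h) = 0.132/(2*26) = 0.002538461538
term2 = a^2/(8k) = 0.132^2/(8*1.06) = 0.002054716981
t = rho*dH*1000/dT * (term1 + term2)
t = 1026*228*1000/24.7 * (0.002538461538 + 0.002054716981)
t = 43501 s

43501


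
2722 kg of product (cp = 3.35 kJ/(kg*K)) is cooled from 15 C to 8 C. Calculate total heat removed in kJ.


dT = 15 - (8) = 7 K
Q = m * cp * dT = 2722 * 3.35 * 7
Q = 63831 kJ

63831


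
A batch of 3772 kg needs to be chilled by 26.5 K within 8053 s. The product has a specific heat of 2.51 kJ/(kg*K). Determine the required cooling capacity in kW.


Q = m * cp * dT / t
Q = 3772 * 2.51 * 26.5 / 8053
Q = 31.155 kW

31.155


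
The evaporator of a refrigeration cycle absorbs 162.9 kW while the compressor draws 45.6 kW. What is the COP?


COP = Q_evap / W
COP = 162.9 / 45.6
COP = 3.572

3.572


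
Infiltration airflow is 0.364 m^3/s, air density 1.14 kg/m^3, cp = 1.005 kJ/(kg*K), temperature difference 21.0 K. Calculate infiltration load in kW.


Q = V_dot * rho * cp * dT
Q = 0.364 * 1.14 * 1.005 * 21.0
Q = 8.758 kW

8.758


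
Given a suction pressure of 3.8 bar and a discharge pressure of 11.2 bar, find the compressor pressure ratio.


PR = P_high / P_low
PR = 11.2 / 3.8
PR = 2.947

2.947


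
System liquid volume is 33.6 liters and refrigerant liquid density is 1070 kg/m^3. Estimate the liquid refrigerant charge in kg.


Charge = V * rho / 1000
Charge = 33.6 * 1070 / 1000
Charge = 35.95 kg

35.95


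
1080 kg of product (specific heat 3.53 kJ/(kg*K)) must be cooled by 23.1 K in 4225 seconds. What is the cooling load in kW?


Q = m * cp * dT / t
Q = 1080 * 3.53 * 23.1 / 4225
Q = 20.844 kW

20.844


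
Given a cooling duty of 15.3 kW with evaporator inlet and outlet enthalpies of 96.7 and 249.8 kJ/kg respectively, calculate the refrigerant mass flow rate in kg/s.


dh = 249.8 - 96.7 = 153.1 kJ/kg
m_dot = Q / dh = 15.3 / 153.1 = 0.0999 kg/s

0.0999


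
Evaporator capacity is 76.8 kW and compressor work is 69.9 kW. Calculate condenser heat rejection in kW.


Q_cond = Q_evap + W
Q_cond = 76.8 + 69.9
Q_cond = 146.7 kW

146.7


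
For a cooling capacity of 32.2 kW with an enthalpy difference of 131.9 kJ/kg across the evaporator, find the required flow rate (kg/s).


m_dot = Q / dh
m_dot = 32.2 / 131.9
m_dot = 0.2441 kg/s

0.2441


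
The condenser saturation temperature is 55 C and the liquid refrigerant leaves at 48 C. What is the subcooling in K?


Subcooling = T_cond - T_liquid
Subcooling = 55 - 48
Subcooling = 7 K

7


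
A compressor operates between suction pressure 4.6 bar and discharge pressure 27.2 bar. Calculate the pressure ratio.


PR = P_high / P_low
PR = 27.2 / 4.6
PR = 5.913

5.913


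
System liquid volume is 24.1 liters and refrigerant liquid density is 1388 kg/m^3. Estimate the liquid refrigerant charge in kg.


Charge = V * rho / 1000
Charge = 24.1 * 1388 / 1000
Charge = 33.45 kg

33.45


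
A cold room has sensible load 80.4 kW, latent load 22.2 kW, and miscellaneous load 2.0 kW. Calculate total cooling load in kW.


Q_total = Q_s + Q_l + Q_misc
Q_total = 80.4 + 22.2 + 2.0
Q_total = 104.6 kW

104.6


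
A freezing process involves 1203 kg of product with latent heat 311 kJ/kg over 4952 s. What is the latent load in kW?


Q_lat = m * h_fg / t
Q_lat = 1203 * 311 / 4952
Q_lat = 75.55 kW

75.55


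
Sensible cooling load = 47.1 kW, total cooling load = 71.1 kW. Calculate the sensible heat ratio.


SHR = Q_sensible / Q_total
SHR = 47.1 / 71.1
SHR = 0.662

0.662


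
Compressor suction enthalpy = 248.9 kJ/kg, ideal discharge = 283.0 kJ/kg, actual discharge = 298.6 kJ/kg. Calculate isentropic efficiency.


dh_ideal = 283.0 - 248.9 = 34.1 kJ/kg
dh_actual = 298.6 - 248.9 = 49.7 kJ/kg
eta_s = dh_ideal / dh_actual = 34.1 / 49.7
eta_s = 0.6861

0.6861


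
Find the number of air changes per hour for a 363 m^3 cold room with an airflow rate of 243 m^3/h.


ACH = flow / volume
ACH = 243 / 363
ACH = 0.669

0.669


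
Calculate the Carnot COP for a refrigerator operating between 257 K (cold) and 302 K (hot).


dT = 302 - 257 = 45 K
COP_carnot = T_cold / dT = 257 / 45
COP_carnot = 5.711

5.711


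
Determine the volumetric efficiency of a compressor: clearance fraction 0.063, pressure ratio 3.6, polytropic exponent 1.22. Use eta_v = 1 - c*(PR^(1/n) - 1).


PR^(1/n) = 3.6^(1/1.22) = 2.85749617
eta_v = 1 - 0.063 * (2.85749617 - 1)
eta_v = 0.883

0.883


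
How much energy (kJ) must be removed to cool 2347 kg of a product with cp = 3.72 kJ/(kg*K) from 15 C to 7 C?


dT = 15 - (7) = 8 K
Q = m * cp * dT = 2347 * 3.72 * 8
Q = 69847 kJ

69847


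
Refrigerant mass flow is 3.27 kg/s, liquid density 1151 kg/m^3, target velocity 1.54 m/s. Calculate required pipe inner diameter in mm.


A = m_dot / (rho * v) = 3.27 / (1151 * 1.54) = 0.001844810272 m^2
d = sqrt(4*A/pi) * 1000
d = 48.5 mm

48.5


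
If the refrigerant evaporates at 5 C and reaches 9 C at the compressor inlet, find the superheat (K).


Superheat = T_suction - T_evap
Superheat = 9 - (5)
Superheat = 4 K

4


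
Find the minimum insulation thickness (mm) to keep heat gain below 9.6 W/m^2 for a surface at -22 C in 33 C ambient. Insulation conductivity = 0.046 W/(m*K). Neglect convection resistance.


dT = 33 - (-22) = 55 K
thickness = k * dT / q_max * 1000
thickness = 0.046 * 55 / 9.6 * 1000
thickness = 263.5 mm

263.5


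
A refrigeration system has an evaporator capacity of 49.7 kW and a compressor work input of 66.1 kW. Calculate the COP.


COP = Q_evap / W
COP = 49.7 / 66.1
COP = 0.752

0.752


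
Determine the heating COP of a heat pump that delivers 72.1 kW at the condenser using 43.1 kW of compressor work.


COP_hp = Q_cond / W
COP_hp = 72.1 / 43.1
COP_hp = 1.673

1.673


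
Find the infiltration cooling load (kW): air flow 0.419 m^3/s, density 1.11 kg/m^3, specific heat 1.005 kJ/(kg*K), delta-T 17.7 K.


Q = V_dot * rho * cp * dT
Q = 0.419 * 1.11 * 1.005 * 17.7
Q = 8.273 kW

8.273


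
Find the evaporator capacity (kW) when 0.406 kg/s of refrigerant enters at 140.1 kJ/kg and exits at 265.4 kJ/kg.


dh = 265.4 - 140.1 = 125.3 kJ/kg
Q_evap = m_dot * dh = 0.406 * 125.3
Q_evap = 50.87 kW

50.87


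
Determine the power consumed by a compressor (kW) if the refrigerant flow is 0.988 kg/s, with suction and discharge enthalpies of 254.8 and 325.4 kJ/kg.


dh = 325.4 - 254.8 = 70.6 kJ/kg
W = m_dot * dh = 0.988 * 70.6 = 69.75 kW

69.75


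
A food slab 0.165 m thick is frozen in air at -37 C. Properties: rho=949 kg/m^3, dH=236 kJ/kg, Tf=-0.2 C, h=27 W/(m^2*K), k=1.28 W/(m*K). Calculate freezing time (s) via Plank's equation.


dT = -0.2 - (-37) = 36.8 K
term1 = a/(2h) = 0.165/(2*27) = 0.003055555556
term2 = a^2/(8k) = 0.165^2/(8*1.28) = 0.002658691406
t = rho*dH*1000/dT * (term1 + term2)
t = 949*236*1000/36.8 * (0.003055555556 + 0.002658691406)
t = 34777 s

34777


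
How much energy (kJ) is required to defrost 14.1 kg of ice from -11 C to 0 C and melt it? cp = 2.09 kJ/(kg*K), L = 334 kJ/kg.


Sensible heat = cp * dT = 2.09 * 11 = 22.99 kJ/kg
Total per kg = 22.99 + 334 = 356.99 kJ/kg
Q = m * total = 14.1 * 356.99
Q = 5033.6 kJ

5033.6


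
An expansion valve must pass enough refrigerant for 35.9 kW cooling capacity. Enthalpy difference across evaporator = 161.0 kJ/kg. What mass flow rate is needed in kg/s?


m_dot = Q / dh
m_dot = 35.9 / 161.0
m_dot = 0.223 kg/s

0.223


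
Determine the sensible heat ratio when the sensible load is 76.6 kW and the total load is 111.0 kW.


SHR = Q_sensible / Q_total
SHR = 76.6 / 111.0
SHR = 0.69

0.69


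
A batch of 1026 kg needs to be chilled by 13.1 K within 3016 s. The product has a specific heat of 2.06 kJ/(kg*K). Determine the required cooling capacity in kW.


Q = m * cp * dT / t
Q = 1026 * 2.06 * 13.1 / 3016
Q = 9.18 kW

9.18


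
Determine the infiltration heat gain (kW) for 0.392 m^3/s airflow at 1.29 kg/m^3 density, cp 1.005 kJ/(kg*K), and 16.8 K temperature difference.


Q = V_dot * rho * cp * dT
Q = 0.392 * 1.29 * 1.005 * 16.8
Q = 8.538 kW

8.538


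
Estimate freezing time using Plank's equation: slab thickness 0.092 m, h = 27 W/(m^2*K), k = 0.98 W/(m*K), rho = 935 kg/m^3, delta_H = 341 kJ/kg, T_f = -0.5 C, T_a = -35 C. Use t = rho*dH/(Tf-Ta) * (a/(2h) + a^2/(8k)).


dT = -0.5 - (-35) = 34.5 K
term1 = a/(2h) = 0.092/(2*27) = 0.001703703704
term2 = a^2/(8k) = 0.092^2/(8*0.98) = 0.001079591837
t = rho*dH*1000/dT * (term1 + term2)
t = 935*341*1000/34.5 * (0.001703703704 + 0.001079591837)
t = 25722 s

25722


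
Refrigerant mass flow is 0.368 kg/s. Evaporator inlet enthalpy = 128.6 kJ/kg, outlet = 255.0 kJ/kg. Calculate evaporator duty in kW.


dh = 255.0 - 128.6 = 126.4 kJ/kg
Q_evap = m_dot * dh = 0.368 * 126.4
Q_evap = 46.52 kW

46.52


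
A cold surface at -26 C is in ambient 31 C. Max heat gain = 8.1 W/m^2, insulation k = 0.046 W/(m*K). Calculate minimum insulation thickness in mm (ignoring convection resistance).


dT = 31 - (-26) = 57 K
thickness = k * dT / q_max * 1000
thickness = 0.046 * 57 / 8.1 * 1000
thickness = 323.7 mm

323.7


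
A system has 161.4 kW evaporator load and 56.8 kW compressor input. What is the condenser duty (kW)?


Q_cond = Q_evap + W
Q_cond = 161.4 + 56.8
Q_cond = 218.2 kW

218.2


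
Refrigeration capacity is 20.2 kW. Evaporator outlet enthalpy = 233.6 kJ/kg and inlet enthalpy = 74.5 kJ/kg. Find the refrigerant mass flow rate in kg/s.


dh = 233.6 - 74.5 = 159.1 kJ/kg
m_dot = Q / dh = 20.2 / 159.1 = 0.127 kg/s

0.127


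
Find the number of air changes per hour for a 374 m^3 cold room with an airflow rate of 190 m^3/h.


ACH = flow / volume
ACH = 190 / 374
ACH = 0.508

0.508
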